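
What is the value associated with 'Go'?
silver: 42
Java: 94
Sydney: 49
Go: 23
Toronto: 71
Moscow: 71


Looking up key 'Go'
Value: 23

23


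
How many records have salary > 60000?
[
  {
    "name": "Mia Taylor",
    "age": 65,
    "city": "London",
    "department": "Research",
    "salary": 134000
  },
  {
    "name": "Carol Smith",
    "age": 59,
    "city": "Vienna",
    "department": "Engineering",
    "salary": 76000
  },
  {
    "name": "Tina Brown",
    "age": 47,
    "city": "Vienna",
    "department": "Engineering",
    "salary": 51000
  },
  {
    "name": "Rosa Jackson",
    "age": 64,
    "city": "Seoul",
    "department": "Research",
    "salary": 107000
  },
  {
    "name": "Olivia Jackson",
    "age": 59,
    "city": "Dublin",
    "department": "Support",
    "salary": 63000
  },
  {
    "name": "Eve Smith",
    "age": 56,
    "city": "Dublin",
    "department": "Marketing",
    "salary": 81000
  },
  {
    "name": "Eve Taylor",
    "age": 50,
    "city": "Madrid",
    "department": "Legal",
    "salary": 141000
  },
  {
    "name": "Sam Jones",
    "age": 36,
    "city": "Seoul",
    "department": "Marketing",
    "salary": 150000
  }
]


Data: 8 records
Condition: salary > 60000

Checking each record:
  Mia Taylor: 134000 MATCH
  Carol Smith: 76000 MATCH
  Tina Brown: 51000
  Rosa Jackson: 107000 MATCH
  Olivia Jackson: 63000 MATCH
  Eve Smith: 81000 MATCH
  Eve Taylor: 141000 MATCH
  Sam Jones: 150000 MATCH

Count: 7

7


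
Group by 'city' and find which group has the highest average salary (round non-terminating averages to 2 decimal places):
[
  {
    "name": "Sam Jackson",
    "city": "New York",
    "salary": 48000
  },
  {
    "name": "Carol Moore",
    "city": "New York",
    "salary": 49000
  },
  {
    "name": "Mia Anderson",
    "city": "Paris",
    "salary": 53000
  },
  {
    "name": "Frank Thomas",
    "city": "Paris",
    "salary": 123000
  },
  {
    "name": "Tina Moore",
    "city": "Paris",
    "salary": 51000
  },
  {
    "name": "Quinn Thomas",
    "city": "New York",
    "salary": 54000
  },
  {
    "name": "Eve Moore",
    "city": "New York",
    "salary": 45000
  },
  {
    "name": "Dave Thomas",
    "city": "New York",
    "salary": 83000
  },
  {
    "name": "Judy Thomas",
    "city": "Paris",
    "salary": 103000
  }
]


Group by: city

Groups:
  New York: 5 people, avg salary = 279000/5 = $55800
  Paris: 4 people, avg salary = 330000/4 = $82500

Highest average salary: Paris ($82500)

Paris ($82500)


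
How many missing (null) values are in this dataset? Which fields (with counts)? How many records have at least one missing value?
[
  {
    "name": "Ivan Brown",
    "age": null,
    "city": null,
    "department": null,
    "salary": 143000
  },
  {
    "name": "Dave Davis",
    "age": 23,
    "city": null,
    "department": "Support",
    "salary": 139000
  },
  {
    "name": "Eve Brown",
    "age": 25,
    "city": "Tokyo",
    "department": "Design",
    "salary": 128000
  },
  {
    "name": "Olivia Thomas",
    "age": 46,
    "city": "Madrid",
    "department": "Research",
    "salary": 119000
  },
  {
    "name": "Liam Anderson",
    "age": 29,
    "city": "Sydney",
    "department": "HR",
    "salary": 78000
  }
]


Checking for missing (null) values in 5 records:

  Ivan Brown: age, city, department
  Dave Davis: city
  Eve Brown: complete
  Olivia Thomas: complete
  Liam Anderson: complete

Per field:
  name: 0 missing
  age: 1 missing
  city: 2 missing
  department: 1 missing
  salary: 0 missing

Total missing values: 4
Records with any missing: 2

4 missing values (age: 1, city: 2, department: 1); 2 incomplete records


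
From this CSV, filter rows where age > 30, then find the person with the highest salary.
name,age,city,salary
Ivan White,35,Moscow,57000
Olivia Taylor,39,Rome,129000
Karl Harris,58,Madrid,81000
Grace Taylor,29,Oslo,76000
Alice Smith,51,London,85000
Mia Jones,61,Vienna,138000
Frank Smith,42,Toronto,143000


Filter: age > 30
Sort by: salary (descending)

Filtered records (6):
  Frank Smith, age 42, salary $143000
  Mia Jones, age 61, salary $138000
  Olivia Taylor, age 39, salary $129000
  Alice Smith, age 51, salary $85000
  Karl Harris, age 58, salary $81000
  Ivan White, age 35, salary $57000

Highest salary: Frank Smith ($143000)

Frank Smith


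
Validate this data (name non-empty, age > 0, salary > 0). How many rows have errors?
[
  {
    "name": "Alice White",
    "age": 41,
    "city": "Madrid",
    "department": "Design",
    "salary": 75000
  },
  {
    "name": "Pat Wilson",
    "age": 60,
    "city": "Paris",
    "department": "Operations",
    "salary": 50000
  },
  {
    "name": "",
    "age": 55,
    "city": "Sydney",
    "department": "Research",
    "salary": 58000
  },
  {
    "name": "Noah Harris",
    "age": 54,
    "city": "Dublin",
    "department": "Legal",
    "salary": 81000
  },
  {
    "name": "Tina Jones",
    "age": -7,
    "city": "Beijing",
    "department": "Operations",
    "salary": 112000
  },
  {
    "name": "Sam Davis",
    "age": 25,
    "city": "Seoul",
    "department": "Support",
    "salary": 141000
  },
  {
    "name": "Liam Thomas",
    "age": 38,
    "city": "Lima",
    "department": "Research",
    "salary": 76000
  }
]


Validating 7 records:
Rules: name non-empty, age > 0, salary > 0

  Row 1 (Alice White): OK
  Row 2 (Pat Wilson): OK
  Row 3 (???): empty name
  Row 4 (Noah Harris): OK
  Row 5 (Tina Jones): negative age: -7
  Row 6 (Sam Davis): OK
  Row 7 (Liam Thomas): OK

Total errors: 2

2 errors


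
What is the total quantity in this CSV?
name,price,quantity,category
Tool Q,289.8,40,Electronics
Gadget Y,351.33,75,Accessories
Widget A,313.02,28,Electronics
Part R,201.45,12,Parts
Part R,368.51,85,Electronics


Computing total quantity:
Values: [40, 75, 28, 12, 85]
Sum = 240

240


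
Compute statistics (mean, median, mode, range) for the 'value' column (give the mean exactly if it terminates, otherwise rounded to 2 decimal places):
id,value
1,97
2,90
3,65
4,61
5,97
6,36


Data: [97, 90, 65, 61, 97, 36]
Count: 6
Sum: 446
Mean: 446/6 ≈ 74.33 (rounded to 2 decimal places)
Sorted: [36, 61, 65, 90, 97, 97]
Median: 77.5
Mode: 97 (2 times)
Range: 97 - 36 = 61
Min: 36, Max: 97

mean≈74.33, median=77.5, mode=97, range=61


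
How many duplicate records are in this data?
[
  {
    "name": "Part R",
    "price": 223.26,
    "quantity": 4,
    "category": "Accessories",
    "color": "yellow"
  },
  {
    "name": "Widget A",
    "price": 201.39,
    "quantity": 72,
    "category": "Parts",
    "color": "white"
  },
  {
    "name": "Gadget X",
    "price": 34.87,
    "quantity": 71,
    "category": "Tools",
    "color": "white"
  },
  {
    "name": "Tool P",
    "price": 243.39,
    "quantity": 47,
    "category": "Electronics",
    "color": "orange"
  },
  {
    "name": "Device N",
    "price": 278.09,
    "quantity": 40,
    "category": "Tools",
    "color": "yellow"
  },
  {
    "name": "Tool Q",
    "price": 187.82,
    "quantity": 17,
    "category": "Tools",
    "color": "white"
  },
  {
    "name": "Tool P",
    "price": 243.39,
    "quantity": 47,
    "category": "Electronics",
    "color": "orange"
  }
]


Checking 7 records for duplicates:

  Row 1: Part R ($223.26, qty 4)
  Row 2: Widget A ($201.39, qty 72)
  Row 3: Gadget X ($34.87, qty 71)
  Row 4: Tool P ($243.39, qty 47)
  Row 5: Device N ($278.09, qty 40)
  Row 6: Tool Q ($187.82, qty 17)
  Row 7: Tool P ($243.39, qty 47) <-- DUPLICATE

Duplicates found: 1
Unique records: 6

1 duplicates, 6 unique


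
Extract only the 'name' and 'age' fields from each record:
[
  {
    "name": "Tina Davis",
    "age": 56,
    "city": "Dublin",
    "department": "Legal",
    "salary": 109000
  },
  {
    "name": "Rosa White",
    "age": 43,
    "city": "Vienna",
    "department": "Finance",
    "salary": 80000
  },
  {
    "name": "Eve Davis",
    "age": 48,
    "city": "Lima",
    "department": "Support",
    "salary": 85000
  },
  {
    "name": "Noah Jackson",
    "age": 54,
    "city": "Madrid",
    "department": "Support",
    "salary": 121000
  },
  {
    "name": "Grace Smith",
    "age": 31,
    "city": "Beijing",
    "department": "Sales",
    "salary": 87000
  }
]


Original: 5 records with fields: name, age, city, department, salary
Keep: ['name', 'age']
Drop: ['city', 'department', 'salary']
Result: 5 records, 2 fields each

[
  {
    "name": "Tina Davis",
    "age": 56
  },
  {
    "name": "Rosa White",
    "age": 43
  },
  {
    "name": "Eve Davis",
    "age": 48
  },
  {
    "name": "Noah Jackson",
    "age": 54
  },
  {
    "name": "Grace Smith",
    "age": 31
  }
]


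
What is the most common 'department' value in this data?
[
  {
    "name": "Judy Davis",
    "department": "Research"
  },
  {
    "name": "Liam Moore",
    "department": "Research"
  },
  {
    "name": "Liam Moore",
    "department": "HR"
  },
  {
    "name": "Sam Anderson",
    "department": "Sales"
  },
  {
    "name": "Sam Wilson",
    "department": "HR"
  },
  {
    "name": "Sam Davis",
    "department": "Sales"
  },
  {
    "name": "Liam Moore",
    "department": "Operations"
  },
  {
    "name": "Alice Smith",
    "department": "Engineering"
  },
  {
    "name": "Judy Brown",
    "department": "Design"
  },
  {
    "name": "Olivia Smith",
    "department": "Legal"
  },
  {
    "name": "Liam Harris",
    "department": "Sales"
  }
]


Counting 'department' values across 11 records:

  Sales: 3 ###
  Research: 2 ##
  HR: 2 ##
  Operations: 1 #
  Engineering: 1 #
  Design: 1 #
  Legal: 1 #

Most common: Sales (3 times)

Sales (3 times)


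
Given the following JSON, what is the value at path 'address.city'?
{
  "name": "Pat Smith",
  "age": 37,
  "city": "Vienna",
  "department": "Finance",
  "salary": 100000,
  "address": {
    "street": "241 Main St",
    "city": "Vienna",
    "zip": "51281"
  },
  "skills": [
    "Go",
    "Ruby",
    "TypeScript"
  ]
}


Query: address.city
Path: address -> city
Value: Vienna

Vienna


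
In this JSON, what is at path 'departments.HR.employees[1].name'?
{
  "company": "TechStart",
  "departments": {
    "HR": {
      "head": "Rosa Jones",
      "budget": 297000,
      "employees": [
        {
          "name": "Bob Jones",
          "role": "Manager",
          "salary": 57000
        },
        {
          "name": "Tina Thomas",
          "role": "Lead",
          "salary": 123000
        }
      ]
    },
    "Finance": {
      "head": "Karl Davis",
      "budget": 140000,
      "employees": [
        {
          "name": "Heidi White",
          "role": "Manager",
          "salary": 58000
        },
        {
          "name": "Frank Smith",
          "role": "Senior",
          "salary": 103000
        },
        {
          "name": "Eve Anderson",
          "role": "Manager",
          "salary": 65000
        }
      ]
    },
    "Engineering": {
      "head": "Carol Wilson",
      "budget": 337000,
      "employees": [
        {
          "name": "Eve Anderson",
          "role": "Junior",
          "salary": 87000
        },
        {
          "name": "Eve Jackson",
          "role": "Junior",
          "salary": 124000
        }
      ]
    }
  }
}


Path: departments.HR.employees[1].name

Navigate:
  -> departments
  -> HR
  -> employees[1].name = 'Tina Thomas'

Tina Thomas


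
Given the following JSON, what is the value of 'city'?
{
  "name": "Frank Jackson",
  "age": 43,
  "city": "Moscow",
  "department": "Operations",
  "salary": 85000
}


Looking up field 'city'
Value: Moscow

Moscow


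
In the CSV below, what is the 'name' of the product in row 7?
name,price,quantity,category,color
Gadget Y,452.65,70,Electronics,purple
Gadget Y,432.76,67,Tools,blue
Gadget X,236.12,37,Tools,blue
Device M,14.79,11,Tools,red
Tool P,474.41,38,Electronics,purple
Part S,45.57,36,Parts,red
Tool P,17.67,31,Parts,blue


Query: Row 7 ('Tool P'), column 'name'
Value: Tool P

Tool P


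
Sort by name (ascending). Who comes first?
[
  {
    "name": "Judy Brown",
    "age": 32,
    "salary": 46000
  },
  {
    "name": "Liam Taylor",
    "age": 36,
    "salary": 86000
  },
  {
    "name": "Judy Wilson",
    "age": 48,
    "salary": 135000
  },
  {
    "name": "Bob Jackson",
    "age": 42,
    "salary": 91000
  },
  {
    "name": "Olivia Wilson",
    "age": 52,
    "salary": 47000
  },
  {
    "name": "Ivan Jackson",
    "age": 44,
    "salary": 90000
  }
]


Sort by: name (ascending)

Sorted order:
  1. Bob Jackson (name = Bob Jackson)
  2. Ivan Jackson (name = Ivan Jackson)
  3. Judy Brown (name = Judy Brown)
  4. Judy Wilson (name = Judy Wilson)
  5. Liam Taylor (name = Liam Taylor)
  6. Olivia Wilson (name = Olivia Wilson)

First: Bob Jackson

Bob Jackson


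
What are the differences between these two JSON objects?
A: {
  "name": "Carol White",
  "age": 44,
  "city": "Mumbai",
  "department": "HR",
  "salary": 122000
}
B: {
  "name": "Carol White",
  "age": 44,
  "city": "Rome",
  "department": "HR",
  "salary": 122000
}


Comparing each field (in key order):
  name: same
  age: same
  city: DIFFERENT
  department: same
  salary: same
Differences:
  city: Mumbai -> Rome

1 field(s) changed

1 change: city


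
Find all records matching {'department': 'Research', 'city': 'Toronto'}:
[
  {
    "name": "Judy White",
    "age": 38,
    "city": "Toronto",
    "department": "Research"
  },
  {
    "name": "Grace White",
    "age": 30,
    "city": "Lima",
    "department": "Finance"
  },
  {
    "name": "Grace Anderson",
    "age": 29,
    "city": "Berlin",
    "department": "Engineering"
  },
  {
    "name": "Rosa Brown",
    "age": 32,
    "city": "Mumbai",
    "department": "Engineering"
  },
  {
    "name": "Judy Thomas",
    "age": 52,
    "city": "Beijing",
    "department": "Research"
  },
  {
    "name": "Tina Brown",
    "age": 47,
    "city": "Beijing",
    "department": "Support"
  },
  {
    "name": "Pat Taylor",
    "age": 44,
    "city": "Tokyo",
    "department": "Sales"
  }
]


Search criteria: {'department': 'Research', 'city': 'Toronto'}

Checking 7 records:
  Judy White: {department: Research, city: Toronto} <-- MATCH
  Grace White: {department: Finance, city: Lima}
  Grace Anderson: {department: Engineering, city: Berlin}
  Rosa Brown: {department: Engineering, city: Mumbai}
  Judy Thomas: {department: Research, city: Beijing}
  Tina Brown: {department: Support, city: Beijing}
  Pat Taylor: {department: Sales, city: Tokyo}

Matches: ["Judy White"]

["Judy White"]


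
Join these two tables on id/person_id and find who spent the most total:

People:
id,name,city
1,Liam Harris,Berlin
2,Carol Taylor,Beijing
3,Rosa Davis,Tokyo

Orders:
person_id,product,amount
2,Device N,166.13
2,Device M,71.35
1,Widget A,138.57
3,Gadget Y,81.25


Join on: people.id = orders.person_id

Joined rows:
  Carol Taylor (Beijing) bought Device N for $166.13
  Carol Taylor (Beijing) bought Device M for $71.35
  Liam Harris (Berlin) bought Widget A for $138.57
  Rosa Davis (Tokyo) bought Gadget Y for $81.25

Total per person:
  Carol Taylor: $237.48
  Liam Harris: $138.57
  Rosa Davis: $81.25

Top spender: Carol Taylor ($237.48)

Carol Taylor ($237.48)


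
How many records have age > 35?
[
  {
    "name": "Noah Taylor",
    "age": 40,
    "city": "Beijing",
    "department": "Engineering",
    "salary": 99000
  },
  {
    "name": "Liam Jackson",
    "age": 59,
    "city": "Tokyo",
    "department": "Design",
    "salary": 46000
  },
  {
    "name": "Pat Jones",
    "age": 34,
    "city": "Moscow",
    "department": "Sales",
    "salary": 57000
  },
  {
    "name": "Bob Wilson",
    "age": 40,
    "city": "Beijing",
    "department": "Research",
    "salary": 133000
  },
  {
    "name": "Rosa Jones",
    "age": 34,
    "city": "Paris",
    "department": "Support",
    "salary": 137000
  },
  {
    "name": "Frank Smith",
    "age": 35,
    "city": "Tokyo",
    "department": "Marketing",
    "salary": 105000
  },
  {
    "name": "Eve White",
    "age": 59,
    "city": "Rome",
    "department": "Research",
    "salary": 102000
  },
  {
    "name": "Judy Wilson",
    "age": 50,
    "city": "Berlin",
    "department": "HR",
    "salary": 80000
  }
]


Data: 8 records
Condition: age > 35

Checking each record:
  Noah Taylor: 40 MATCH
  Liam Jackson: 59 MATCH
  Pat Jones: 34
  Bob Wilson: 40 MATCH
  Rosa Jones: 34
  Frank Smith: 35
  Eve White: 59 MATCH
  Judy Wilson: 50 MATCH

Count: 5

5


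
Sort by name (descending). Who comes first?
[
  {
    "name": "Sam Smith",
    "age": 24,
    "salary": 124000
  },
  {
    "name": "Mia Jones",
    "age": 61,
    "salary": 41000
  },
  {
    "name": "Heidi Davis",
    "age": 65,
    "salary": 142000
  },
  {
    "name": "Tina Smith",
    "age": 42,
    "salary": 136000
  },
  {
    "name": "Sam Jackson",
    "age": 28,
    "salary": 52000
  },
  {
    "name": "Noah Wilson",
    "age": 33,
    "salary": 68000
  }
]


Sort by: name (descending)

Sorted order:
  1. Tina Smith (name = Tina Smith)
  2. Sam Smith (name = Sam Smith)
  3. Sam Jackson (name = Sam Jackson)
  4. Noah Wilson (name = Noah Wilson)
  5. Mia Jones (name = Mia Jones)
  6. Heidi Davis (name = Heidi Davis)

First: Tina Smith

Tina Smith


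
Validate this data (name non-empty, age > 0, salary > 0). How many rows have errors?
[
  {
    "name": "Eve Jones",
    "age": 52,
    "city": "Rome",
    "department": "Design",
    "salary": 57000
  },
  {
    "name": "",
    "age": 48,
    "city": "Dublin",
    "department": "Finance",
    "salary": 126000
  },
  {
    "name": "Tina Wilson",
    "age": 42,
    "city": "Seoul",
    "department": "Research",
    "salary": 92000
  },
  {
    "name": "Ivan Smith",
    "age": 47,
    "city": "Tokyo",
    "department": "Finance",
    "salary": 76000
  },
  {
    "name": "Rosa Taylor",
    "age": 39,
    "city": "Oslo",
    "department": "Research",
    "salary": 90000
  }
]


Validating 5 records:
Rules: name non-empty, age > 0, salary > 0

  Row 1 (Eve Jones): OK
  Row 2 (???): empty name
  Row 3 (Tina Wilson): OK
  Row 4 (Ivan Smith): OK
  Row 5 (Rosa Taylor): OK

Total errors: 1

1 errors


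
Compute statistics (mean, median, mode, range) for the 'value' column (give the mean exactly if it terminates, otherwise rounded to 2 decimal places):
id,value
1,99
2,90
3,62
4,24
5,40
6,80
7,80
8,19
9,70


Data: [99, 90, 62, 24, 40, 80, 80, 19, 70]
Count: 9
Sum: 564
Mean: 564/9 ≈ 62.67 (rounded to 2 decimal places)
Sorted: [19, 24, 40, 62, 70, 80, 80, 90, 99]
Median: 70.0
Mode: 80 (2 times)
Range: 99 - 19 = 80
Min: 19, Max: 99

mean≈62.67, median=70.0, mode=80, range=80


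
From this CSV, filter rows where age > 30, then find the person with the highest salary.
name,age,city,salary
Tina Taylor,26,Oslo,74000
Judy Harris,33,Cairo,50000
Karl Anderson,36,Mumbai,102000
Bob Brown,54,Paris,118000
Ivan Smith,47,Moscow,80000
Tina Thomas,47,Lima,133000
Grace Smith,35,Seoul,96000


Filter: age > 30
Sort by: salary (descending)

Filtered records (6):
  Tina Thomas, age 47, salary $133000
  Bob Brown, age 54, salary $118000
  Karl Anderson, age 36, salary $102000
  Grace Smith, age 35, salary $96000
  Ivan Smith, age 47, salary $80000
  Judy Harris, age 33, salary $50000

Highest salary: Tina Thomas ($133000)

Tina Thomas


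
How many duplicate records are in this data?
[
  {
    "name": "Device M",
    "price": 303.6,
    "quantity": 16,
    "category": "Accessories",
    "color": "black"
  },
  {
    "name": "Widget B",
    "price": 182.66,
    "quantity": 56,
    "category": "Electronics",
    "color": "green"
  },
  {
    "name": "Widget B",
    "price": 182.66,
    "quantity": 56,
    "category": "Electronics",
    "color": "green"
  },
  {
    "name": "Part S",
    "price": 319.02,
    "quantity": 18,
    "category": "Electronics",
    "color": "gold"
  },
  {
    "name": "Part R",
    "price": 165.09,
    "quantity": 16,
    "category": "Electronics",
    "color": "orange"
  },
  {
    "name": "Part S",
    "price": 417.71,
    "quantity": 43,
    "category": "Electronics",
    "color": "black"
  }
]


Checking 6 records for duplicates:

  Row 1: Device M ($303.6, qty 16)
  Row 2: Widget B ($182.66, qty 56)
  Row 3: Widget B ($182.66, qty 56) <-- DUPLICATE
  Row 4: Part S ($319.02, qty 18)
  Row 5: Part R ($165.09, qty 16)
  Row 6: Part S ($417.71, qty 43)

Duplicates found: 1
Unique records: 5

1 duplicates, 5 unique


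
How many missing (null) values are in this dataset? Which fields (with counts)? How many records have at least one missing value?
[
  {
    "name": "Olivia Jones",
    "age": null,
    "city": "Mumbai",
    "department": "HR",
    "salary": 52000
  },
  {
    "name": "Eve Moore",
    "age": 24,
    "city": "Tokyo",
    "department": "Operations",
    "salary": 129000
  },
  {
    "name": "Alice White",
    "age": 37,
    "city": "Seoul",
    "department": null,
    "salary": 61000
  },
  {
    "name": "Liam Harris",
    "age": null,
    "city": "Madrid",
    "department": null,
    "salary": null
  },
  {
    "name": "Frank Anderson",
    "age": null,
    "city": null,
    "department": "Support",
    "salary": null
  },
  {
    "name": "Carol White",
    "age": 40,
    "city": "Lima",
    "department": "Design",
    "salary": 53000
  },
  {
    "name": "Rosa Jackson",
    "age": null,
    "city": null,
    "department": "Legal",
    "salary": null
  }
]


Checking for missing (null) values in 7 records:

  Olivia Jones: age
  Eve Moore: complete
  Alice White: department
  Liam Harris: age, department, salary
  Frank Anderson: age, city, salary
  Carol White: complete
  Rosa Jackson: age, city, salary

Per field:
  name: 0 missing
  age: 4 missing
  city: 2 missing
  department: 2 missing
  salary: 3 missing

Total missing values: 11
Records with any missing: 5

11 missing values (age: 4, city: 2, department: 2, salary: 3); 5 incomplete records


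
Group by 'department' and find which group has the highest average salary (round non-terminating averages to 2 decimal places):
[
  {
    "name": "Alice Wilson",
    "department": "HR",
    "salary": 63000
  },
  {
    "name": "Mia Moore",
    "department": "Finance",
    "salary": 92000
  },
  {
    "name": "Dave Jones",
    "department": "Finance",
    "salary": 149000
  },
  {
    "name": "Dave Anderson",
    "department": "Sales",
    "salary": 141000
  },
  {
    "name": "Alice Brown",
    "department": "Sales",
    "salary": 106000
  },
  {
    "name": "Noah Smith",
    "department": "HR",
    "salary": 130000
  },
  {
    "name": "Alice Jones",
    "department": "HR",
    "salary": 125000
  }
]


Group by: department

Groups:
  Finance: 2 people, avg salary = 241000/2 = $120500
  HR: 3 people, avg salary = 318000/3 = $106000
  Sales: 2 people, avg salary = 247000/2 = $123500

Highest average salary: Sales ($123500)

Sales ($123500)


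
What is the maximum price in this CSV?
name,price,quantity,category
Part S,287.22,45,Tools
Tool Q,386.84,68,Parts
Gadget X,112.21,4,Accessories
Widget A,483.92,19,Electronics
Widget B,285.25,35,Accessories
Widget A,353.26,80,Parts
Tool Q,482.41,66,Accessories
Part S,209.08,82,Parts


Computing maximum price:
Values: [287.22, 386.84, 112.21, 483.92, 285.25, 353.26, 482.41, 209.08]
Max = 483.92

483.92


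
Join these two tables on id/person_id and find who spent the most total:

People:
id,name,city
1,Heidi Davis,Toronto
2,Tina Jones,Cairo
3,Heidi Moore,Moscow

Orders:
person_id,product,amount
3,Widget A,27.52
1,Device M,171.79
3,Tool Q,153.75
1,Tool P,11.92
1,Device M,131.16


Join on: people.id = orders.person_id

Joined rows:
  Heidi Moore (Moscow) bought Widget A for $27.52
  Heidi Davis (Toronto) bought Device M for $171.79
  Heidi Moore (Moscow) bought Tool Q for $153.75
  Heidi Davis (Toronto) bought Tool P for $11.92
  Heidi Davis (Toronto) bought Device M for $131.16

Total per person:
  Heidi Davis: $314.87
  Heidi Moore: $181.27

Top spender: Heidi Davis ($314.87)

Heidi Davis ($314.87)


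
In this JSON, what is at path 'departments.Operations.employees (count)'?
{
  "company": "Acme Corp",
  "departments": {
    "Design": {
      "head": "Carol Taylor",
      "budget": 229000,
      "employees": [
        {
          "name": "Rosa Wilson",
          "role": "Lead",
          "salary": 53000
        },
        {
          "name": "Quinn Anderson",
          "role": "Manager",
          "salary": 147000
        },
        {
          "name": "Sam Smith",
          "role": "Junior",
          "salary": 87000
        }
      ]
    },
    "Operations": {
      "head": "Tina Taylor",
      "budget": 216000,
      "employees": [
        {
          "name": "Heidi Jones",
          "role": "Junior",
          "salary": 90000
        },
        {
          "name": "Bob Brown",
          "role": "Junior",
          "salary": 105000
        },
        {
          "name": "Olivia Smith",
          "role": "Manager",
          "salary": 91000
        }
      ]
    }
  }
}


Path: departments.Operations.employees (count)

Navigate:
  -> departments
  -> Operations
  -> employees (array, length 3)

3


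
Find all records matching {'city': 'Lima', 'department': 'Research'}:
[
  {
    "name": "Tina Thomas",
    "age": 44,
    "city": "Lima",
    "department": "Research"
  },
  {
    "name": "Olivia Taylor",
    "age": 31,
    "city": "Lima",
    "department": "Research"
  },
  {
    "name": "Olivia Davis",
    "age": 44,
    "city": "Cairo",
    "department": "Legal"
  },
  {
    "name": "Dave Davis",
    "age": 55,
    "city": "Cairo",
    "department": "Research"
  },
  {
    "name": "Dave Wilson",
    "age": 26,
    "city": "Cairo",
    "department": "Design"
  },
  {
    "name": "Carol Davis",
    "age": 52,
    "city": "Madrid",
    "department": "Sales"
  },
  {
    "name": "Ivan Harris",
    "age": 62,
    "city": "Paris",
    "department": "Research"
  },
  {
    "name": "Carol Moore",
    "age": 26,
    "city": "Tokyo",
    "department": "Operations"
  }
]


Search criteria: {'city': 'Lima', 'department': 'Research'}

Checking 8 records:
  Tina Thomas: {city: Lima, department: Research} <-- MATCH
  Olivia Taylor: {city: Lima, department: Research} <-- MATCH
  Olivia Davis: {city: Cairo, department: Legal}
  Dave Davis: {city: Cairo, department: Research}
  Dave Wilson: {city: Cairo, department: Design}
  Carol Davis: {city: Madrid, department: Sales}
  Ivan Harris: {city: Paris, department: Research}
  Carol Moore: {city: Tokyo, department: Operations}

Matches: ["Tina Thomas", "Olivia Taylor"]

["Tina Thomas", "Olivia Taylor"]


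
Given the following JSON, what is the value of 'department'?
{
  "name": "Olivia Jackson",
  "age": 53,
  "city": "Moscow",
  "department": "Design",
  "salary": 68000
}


Looking up field 'department'
Value: Design

Design


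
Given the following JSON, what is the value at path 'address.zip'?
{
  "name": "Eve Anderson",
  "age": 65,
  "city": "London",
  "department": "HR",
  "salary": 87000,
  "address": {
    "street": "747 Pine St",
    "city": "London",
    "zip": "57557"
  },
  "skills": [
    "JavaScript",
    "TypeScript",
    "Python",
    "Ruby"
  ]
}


Query: address.zip
Path: address -> zip
Value: 57557

57557


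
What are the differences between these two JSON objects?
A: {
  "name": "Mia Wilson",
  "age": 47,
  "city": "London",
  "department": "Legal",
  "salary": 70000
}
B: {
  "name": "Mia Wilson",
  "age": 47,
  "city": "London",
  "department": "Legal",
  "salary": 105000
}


Comparing each field (in key order):
  name: same
  age: same
  city: same
  department: same
  salary: DIFFERENT
Differences:
  salary: 70000 -> 105000

1 field(s) changed

1 change: salary


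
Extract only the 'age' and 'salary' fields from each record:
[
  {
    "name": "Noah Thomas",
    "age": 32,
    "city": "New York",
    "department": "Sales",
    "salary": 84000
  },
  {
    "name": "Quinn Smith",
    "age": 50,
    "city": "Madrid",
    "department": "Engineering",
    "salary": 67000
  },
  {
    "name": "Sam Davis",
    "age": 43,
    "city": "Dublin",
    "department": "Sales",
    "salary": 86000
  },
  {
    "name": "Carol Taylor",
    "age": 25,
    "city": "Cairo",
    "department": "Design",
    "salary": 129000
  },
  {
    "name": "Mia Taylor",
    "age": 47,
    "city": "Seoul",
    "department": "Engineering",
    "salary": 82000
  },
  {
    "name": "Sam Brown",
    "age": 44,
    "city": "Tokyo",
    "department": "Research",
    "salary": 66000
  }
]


Original: 6 records with fields: name, age, city, department, salary
Keep: ['age', 'salary']
Drop: ['name', 'city', 'department']
Result: 6 records, 2 fields each

[
  {
    "age": 32,
    "salary": 84000
  },
  {
    "age": 50,
    "salary": 67000
  },
  {
    "age": 43,
    "salary": 86000
  },
  {
    "age": 25,
    "salary": 129000
  },
  {
    "age": 47,
    "salary": 82000
  },
  {
    "age": 44,
    "salary": 66000
  }
]


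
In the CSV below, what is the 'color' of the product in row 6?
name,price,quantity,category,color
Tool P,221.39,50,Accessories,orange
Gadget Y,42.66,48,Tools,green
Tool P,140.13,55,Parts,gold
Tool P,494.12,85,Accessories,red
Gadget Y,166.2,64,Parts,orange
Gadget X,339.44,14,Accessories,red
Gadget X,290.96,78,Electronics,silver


Query: Row 6 ('Gadget X'), column 'color'
Value: red

red


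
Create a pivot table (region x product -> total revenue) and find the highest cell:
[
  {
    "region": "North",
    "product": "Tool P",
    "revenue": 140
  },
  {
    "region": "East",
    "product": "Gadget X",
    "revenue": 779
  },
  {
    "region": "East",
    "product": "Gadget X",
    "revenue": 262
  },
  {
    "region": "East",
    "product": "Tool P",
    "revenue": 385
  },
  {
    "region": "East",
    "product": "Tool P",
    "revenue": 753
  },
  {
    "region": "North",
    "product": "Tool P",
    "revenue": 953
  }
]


Pivot: region (rows) x product (columns) -> total revenue

     Gadget X      Tool P      
East          1041          1138  
North            0          1093  

Highest: East / Tool P = $1138

East / Tool P = $1138


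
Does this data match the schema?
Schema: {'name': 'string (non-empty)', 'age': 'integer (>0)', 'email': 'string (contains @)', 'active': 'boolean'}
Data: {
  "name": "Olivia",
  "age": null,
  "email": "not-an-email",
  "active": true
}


Validating each field against schema:
  name: OK (non-empty string)
  age: FAIL (null is not an integer)
  email: FAIL ("not-an-email" does not contain @)
  active: OK (boolean)

Result: INVALID (2 errors: age, email)

INVALID (2 errors: age, email)


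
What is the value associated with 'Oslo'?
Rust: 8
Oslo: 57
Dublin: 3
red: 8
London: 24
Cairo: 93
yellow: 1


Looking up key 'Oslo'
Value: 57

57


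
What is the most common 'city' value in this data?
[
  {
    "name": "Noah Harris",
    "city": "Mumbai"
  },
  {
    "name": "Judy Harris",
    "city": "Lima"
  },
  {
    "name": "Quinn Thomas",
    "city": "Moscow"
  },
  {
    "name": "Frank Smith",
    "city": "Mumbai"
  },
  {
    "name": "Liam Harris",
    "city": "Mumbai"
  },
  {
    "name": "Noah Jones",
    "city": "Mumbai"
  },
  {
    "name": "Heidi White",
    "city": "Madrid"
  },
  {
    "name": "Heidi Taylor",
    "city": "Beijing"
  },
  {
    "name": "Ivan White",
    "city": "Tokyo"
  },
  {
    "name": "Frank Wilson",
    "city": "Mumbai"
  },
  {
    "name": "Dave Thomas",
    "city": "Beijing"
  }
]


Counting 'city' values across 11 records:

  Mumbai: 5 #####
  Beijing: 2 ##
  Lima: 1 #
  Moscow: 1 #
  Madrid: 1 #
  Tokyo: 1 #

Most common: Mumbai (5 times)

Mumbai (5 times)


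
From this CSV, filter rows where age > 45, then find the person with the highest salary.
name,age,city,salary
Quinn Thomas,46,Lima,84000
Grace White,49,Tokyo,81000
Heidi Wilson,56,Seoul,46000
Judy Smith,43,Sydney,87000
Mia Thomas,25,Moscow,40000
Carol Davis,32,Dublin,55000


Filter: age > 45
Sort by: salary (descending)

Filtered records (3):
  Quinn Thomas, age 46, salary $84000
  Grace White, age 49, salary $81000
  Heidi Wilson, age 56, salary $46000

Highest salary: Quinn Thomas ($84000)

Quinn Thomas


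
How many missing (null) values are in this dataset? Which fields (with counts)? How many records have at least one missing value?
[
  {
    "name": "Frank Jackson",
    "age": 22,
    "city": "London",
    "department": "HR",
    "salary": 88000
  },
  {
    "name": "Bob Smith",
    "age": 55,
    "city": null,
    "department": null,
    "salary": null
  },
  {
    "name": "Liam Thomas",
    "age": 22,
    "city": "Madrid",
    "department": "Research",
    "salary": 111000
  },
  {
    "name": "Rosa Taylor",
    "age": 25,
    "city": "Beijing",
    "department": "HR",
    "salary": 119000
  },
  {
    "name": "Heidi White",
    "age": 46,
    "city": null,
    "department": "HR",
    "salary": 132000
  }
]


Checking for missing (null) values in 5 records:

  Frank Jackson: complete
  Bob Smith: city, department, salary
  Liam Thomas: complete
  Rosa Taylor: complete
  Heidi White: city

Per field:
  name: 0 missing
  age: 0 missing
  city: 2 missing
  department: 1 missing
  salary: 1 missing

Total missing values: 4
Records with any missing: 2

4 missing values (city: 2, department: 1, salary: 1); 2 incomplete records


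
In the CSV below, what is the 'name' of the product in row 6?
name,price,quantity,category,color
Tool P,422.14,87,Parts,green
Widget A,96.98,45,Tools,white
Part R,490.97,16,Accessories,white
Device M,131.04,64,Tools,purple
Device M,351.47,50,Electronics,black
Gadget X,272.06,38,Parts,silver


Query: Row 6 ('Gadget X'), column 'name'
Value: Gadget X

Gadget X


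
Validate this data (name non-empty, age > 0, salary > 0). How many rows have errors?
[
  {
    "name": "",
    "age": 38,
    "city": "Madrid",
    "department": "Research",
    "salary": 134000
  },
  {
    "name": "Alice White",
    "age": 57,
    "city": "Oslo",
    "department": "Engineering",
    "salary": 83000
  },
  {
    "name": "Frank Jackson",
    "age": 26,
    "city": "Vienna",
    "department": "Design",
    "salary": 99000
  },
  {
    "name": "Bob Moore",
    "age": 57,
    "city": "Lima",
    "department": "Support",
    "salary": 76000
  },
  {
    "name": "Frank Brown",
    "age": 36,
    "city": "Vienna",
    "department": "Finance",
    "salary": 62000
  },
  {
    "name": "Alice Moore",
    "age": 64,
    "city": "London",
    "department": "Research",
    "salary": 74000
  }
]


Validating 6 records:
Rules: name non-empty, age > 0, salary > 0

  Row 1 (???): empty name
  Row 2 (Alice White): OK
  Row 3 (Frank Jackson): OK
  Row 4 (Bob Moore): OK
  Row 5 (Frank Brown): OK
  Row 6 (Alice Moore): OK

Total errors: 1

1 errors


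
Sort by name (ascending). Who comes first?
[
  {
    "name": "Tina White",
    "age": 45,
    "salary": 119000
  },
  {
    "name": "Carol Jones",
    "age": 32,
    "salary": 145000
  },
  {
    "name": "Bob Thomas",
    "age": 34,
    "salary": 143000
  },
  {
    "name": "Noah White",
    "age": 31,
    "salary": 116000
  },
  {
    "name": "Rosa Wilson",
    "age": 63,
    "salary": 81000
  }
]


Sort by: name (ascending)

Sorted order:
  1. Bob Thomas (name = Bob Thomas)
  2. Carol Jones (name = Carol Jones)
  3. Noah White (name = Noah White)
  4. Rosa Wilson (name = Rosa Wilson)
  5. Tina White (name = Tina White)

First: Bob Thomas

Bob Thomas


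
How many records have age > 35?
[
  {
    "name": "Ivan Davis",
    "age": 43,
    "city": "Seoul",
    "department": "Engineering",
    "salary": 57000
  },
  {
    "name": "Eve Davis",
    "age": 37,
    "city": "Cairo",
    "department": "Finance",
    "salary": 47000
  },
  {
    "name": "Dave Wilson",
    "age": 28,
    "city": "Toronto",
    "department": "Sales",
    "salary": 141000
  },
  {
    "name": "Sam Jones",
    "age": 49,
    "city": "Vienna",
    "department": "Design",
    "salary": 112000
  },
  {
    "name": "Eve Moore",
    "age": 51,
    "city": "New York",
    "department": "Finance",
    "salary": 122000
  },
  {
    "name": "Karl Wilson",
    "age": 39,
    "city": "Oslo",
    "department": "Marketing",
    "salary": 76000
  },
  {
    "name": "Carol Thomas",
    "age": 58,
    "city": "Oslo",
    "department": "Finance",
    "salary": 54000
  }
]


Data: 7 records
Condition: age > 35

Checking each record:
  Ivan Davis: 43 MATCH
  Eve Davis: 37 MATCH
  Dave Wilson: 28
  Sam Jones: 49 MATCH
  Eve Moore: 51 MATCH
  Karl Wilson: 39 MATCH
  Carol Thomas: 58 MATCH

Count: 6

6


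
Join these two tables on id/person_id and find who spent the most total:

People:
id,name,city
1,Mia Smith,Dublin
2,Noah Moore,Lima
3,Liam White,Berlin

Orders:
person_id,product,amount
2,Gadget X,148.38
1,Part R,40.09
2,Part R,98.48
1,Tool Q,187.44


Join on: people.id = orders.person_id

Joined rows:
  Noah Moore (Lima) bought Gadget X for $148.38
  Mia Smith (Dublin) bought Part R for $40.09
  Noah Moore (Lima) bought Part R for $98.48
  Mia Smith (Dublin) bought Tool Q for $187.44

Total per person:
  Noah Moore: $246.86
  Mia Smith: $227.53

Top spender: Noah Moore ($246.86)

Noah Moore ($246.86)


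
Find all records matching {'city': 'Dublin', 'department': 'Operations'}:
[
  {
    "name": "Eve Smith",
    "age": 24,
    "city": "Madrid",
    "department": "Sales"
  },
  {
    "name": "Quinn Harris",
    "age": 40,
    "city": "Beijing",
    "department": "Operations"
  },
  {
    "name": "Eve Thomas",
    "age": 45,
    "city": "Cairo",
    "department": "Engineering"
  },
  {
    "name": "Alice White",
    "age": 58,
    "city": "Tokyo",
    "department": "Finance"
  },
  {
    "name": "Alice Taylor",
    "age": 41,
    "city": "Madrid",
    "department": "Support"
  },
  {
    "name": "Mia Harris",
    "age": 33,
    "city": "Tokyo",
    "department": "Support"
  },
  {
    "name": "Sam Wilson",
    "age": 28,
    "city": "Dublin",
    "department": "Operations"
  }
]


Search criteria: {'city': 'Dublin', 'department': 'Operations'}

Checking 7 records:
  Eve Smith: {city: Madrid, department: Sales}
  Quinn Harris: {city: Beijing, department: Operations}
  Eve Thomas: {city: Cairo, department: Engineering}
  Alice White: {city: Tokyo, department: Finance}
  Alice Taylor: {city: Madrid, department: Support}
  Mia Harris: {city: Tokyo, department: Support}
  Sam Wilson: {city: Dublin, department: Operations} <-- MATCH

Matches: ["Sam Wilson"]

["Sam Wilson"]


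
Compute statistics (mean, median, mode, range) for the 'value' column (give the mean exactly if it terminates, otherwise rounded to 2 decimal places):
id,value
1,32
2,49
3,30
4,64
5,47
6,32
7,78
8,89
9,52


Data: [32, 49, 30, 64, 47, 32, 78, 89, 52]
Count: 9
Sum: 473
Mean: 473/9 ≈ 52.56 (rounded to 2 decimal places)
Sorted: [30, 32, 32, 47, 49, 52, 64, 78, 89]
Median: 49.0
Mode: 32 (2 times)
Range: 89 - 30 = 59
Min: 30, Max: 89

mean≈52.56, median=49.0, mode=32, range=59


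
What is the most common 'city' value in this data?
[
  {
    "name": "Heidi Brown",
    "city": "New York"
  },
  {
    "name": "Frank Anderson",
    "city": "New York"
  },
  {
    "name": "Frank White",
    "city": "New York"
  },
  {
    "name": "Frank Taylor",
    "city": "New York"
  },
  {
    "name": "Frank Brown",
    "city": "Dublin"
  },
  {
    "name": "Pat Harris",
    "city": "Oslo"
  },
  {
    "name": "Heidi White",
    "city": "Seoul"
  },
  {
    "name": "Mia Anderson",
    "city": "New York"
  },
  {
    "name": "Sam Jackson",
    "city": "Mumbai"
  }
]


Counting 'city' values across 9 records:

  New York: 5 #####
  Dublin: 1 #
  Oslo: 1 #
  Seoul: 1 #
  Mumbai: 1 #

Most common: New York (5 times)

New York (5 times)


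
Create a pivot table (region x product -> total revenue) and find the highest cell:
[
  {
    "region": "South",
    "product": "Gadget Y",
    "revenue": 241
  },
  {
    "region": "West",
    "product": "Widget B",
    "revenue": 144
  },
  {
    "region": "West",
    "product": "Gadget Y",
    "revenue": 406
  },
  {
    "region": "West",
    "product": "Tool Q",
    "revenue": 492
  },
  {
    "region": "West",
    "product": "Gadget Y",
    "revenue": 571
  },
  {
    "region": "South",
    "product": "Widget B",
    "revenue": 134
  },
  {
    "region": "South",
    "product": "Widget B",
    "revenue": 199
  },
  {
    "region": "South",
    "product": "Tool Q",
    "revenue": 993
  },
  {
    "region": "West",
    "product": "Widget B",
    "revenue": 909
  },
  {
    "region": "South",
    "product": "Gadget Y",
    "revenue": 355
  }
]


Pivot: region (rows) x product (columns) -> total revenue

     Gadget Y      Tool Q        Widget B    
South          596           993           333  
West           977           492          1053  

Highest: West / Widget B = $1053

West / Widget B = $1053
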